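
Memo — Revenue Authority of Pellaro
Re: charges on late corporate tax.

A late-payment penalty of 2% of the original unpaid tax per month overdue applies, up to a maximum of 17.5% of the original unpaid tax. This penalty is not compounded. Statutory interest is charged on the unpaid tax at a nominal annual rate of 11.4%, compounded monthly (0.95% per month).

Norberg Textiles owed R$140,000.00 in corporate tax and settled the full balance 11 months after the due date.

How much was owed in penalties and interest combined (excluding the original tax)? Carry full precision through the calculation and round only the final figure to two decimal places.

Penalty (uncapped): 11 × 2% × R$140,000.00 = R$30,800.00; cap = 17.5% × R$140,000.00 = R$24,500.00 → penalty = R$24,500.00
Interest: R$140,000.00 × ((1 + 0.0095)^11 − 1) = R$140,000.00 × 0.1096079… = R$15,345.1117…
Penalties + interest = R$24,500.0000 + R$15,345.1117… = R$39,845.11

R$39,845.11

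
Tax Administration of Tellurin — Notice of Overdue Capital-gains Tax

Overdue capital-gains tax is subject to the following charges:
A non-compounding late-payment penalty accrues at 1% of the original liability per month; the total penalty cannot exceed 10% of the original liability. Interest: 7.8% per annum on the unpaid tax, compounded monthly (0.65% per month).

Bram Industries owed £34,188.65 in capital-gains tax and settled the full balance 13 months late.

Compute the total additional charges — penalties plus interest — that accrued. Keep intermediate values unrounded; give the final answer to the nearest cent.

£6,423.20

Penalty (uncapped): 13 × 1% × £34,188.65 = £4,444.52…; cap = 10% × £34,188.65 = £3,418.87… → penalty = £3,418.87…
Interest: £34,188.65 × ((1 + 0.0065)^13 − 1) = £34,188.65 × 0.0878753… = £3,004.3390…
Penalties + interest = £3,418.8650 + £3,004.3390… = £6,423.20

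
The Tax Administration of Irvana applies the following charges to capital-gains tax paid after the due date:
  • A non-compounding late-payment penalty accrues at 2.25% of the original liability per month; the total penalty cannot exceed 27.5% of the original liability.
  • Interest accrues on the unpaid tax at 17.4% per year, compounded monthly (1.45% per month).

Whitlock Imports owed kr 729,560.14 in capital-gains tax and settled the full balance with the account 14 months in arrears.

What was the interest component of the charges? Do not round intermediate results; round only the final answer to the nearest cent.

Interest: kr 729,560.14 × ((1 + 0.0145)^14 − 1) = kr 729,560.14 × 0.2232880… = kr 162,902.0321…

kr 162,902.03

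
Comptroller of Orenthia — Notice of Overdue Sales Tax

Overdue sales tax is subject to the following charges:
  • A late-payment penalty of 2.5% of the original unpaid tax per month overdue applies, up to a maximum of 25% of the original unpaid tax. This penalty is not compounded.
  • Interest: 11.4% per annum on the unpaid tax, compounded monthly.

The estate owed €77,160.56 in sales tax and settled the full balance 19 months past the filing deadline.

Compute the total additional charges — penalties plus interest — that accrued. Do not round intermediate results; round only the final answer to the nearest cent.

€34,475.03

Penalty (uncapped): 19 × 2.5% × €77,160.56 = €36,651.27…; cap = 25% × €77,160.56 = €19,290.14 → penalty = €19,290.14
Interest (11.4%/yr ÷ 12 = 0.95%/month): €77,160.56 × ((1 + 0.0095)^19 − 1) = €15,184.8924…
Penalties + interest = €19,290.1400 + €15,184.8924… = €34,475.03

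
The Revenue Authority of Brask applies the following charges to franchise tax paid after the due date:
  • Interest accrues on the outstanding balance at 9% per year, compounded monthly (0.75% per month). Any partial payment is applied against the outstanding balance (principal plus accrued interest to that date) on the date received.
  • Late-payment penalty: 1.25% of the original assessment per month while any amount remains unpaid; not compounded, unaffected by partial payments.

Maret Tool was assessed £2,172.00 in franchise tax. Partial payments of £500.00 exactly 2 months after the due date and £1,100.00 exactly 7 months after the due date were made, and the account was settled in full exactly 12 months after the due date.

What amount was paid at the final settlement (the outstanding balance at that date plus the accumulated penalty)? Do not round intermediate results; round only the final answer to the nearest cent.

Balance at month 2: £2,172.0000 × (1 + 0.0075)^2 = £2,204.7022…
After £500.00 payment: £2,204.7022… − £500.00 = £1,704.7022…
Balance at month 7: £1,704.7022… × (1 + 0.0075)^5 = £1,769.5946…
After £1,100.00 payment: £1,769.5946… − £1,100.00 = £669.5946…
Balance at month 12: £669.5946… × (1 + 0.0075)^5 = £695.0839…
Penalty: 12 × 1.25% × £2,172.00 = £325.80
Final settlement = outstanding balance + penalty = £695.0839… + £325.80 = £1,020.88

£1,020.88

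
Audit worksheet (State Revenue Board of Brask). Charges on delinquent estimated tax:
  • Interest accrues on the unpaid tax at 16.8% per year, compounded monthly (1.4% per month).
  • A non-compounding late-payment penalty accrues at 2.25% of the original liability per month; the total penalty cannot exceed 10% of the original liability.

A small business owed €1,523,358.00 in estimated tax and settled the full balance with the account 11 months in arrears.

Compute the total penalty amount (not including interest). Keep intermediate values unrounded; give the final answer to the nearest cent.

Penalty (uncapped): 11 × 2.25% × €1,523,358.00 = €377,031.11…; cap = 10% × €1,523,358.00 = €152,335.80 → penalty = €152,335.80

€152,335.80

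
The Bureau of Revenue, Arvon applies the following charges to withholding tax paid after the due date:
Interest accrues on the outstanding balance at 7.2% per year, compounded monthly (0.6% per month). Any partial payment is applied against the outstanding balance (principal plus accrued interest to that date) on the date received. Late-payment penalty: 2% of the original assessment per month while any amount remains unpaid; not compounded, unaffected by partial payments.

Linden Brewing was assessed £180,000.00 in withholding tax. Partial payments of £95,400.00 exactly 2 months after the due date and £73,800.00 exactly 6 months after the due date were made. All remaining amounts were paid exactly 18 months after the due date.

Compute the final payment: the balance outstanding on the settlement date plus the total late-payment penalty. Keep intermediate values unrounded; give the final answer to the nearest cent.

£80,989.09

Balance at month 2: £180,000.0000 × (1 + 0.006)^2 = £182,166.4800
After £95,400.00 payment: £182,166.4800 − £95,400.00 = £86,766.4800
Balance at month 6: £86,766.4800 × (1 + 0.006)^4 = £88,867.6922…
After £73,800.00 payment: £88,867.6922… − £73,800.00 = £15,067.6922…
Balance at month 18: £15,067.6922… × (1 + 0.006)^12 = £16,189.0926…
Penalty: 18 × 2% × £180,000.00 = £64,800.00
Final settlement = outstanding balance + penalty = £16,189.0926… + £64,800.00 = £80,989.09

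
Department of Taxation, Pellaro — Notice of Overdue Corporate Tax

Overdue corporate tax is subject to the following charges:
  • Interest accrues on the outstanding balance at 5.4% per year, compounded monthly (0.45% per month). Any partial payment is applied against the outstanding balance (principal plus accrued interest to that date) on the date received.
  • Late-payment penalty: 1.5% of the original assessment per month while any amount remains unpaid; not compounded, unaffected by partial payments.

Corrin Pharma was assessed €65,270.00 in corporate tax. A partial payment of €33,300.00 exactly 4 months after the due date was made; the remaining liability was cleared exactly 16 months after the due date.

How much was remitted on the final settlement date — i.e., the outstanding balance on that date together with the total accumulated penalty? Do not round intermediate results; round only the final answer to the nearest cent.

€50,652.85

Balance at month 4: €65,270.0000 × (1 + 0.0045)^4 = €66,452.8141…
After €33,300.00 payment: €66,452.8141… − €33,300.00 = €33,152.8141…
Balance at month 16: €33,152.8141… × (1 + 0.0045)^12 = €34,988.0462…
Penalty: 16 × 1.5% × €65,270.00 = €15,664.80
Final settlement = outstanding balance + penalty = €34,988.0462… + €15,664.80 = €50,652.85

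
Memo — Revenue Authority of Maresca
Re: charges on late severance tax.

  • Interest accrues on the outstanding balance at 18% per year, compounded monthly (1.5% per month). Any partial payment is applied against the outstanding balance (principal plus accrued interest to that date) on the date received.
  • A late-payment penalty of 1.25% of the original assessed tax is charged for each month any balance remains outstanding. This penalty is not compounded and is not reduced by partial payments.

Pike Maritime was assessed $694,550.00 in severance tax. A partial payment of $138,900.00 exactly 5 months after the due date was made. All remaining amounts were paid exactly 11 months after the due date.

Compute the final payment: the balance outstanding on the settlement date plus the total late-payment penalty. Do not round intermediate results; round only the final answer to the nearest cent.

$761,765.79

Balance at month 5: $694,550.0000 × (1 + 0.015)^5 = $748,227.6049…
After $138,900.00 payment: $748,227.6049… − $138,900.00 = $609,327.6049…
Balance at month 11: $609,327.6049… × (1 + 0.015)^6 = $666,265.1651…
Penalty: 11 × 1.25% × $694,550.00 = $95,500.63…
Final settlement = outstanding balance + penalty = $666,265.1651… + $95,500.63… = $761,765.79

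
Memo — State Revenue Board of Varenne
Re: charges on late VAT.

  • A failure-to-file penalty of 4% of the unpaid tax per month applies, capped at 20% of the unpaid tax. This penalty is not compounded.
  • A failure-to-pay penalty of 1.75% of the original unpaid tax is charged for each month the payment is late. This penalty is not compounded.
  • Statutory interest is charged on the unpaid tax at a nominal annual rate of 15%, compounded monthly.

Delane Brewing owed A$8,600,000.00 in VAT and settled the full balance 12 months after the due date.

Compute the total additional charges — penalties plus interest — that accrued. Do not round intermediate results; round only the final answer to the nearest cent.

Failure-to-file: 12 × 4% × A$8,600,000.00 = A$4,128,000.00, capped at 20% × A$8,600,000.00 = A$1,720,000.00
Failure-to-pay penalty = 1.75% × A$8,600,000.00 × 12 mo = A$1,806,000.00
Interest (15%/yr ÷ 12 = 1.25%/month): A$8,600,000.00 × ((1 + 0.0125)^12 − 1) = A$1,382,488.8524…
Penalties + interest = A$3,526,000.0000 + A$1,382,488.8524… = A$4,908,488.85

A$4,908,488.85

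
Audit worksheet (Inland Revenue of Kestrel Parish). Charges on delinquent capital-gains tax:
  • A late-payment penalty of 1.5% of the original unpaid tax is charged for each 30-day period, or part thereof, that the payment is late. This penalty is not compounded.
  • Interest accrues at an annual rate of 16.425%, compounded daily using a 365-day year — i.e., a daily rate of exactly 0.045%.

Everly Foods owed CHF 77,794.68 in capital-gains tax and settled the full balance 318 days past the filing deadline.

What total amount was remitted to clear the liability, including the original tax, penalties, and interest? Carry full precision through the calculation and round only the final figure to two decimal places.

Penalty periods: ⌈318/30⌉ = 11; penalty = 11 × 1.5% × CHF 77,794.68 = CHF 12,836.12…
Interest: CHF 77,794.68 × ((1 + 0.00045)^318 − 1) = CHF 77,794.68 × 0.15380804… = CHF 11,965.4473…
Total = CHF 77,794.68 + CHF 12,836.1222 + CHF 11,965.4473… = CHF 102,596.25

CHF 102,596.25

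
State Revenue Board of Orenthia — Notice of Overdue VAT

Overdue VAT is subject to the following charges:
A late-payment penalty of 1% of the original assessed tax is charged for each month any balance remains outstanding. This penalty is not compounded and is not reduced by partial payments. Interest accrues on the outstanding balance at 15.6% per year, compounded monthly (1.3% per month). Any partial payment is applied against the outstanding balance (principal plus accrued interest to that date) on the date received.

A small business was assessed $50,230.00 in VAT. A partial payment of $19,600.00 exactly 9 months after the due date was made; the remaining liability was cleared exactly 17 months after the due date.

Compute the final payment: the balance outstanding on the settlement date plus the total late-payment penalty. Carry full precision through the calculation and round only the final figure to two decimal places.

$49,369.39

Balance at month 9: $50,230.0000 × (1 + 0.013)^9 = $56,421.9623…
After $19,600.00 payment: $56,421.9623… − $19,600.00 = $36,821.9623…
Balance at month 17: $36,821.9623… × (1 + 0.013)^8 = $40,830.2926…
Penalty: 17 × 1% × $50,230.00 = $8,539.10
Final settlement = outstanding balance + penalty = $40,830.2926… + $8,539.10 = $49,369.39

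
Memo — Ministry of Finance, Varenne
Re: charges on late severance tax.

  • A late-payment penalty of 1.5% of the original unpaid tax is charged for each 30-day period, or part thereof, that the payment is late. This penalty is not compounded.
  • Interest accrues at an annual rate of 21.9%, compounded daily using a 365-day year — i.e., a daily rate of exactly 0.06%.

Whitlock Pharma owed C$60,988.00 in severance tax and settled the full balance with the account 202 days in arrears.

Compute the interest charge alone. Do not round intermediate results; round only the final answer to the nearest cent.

C$7,855.84

Interest: C$60,988.00 × ((1 + 0.0006)^202 − 1) = C$60,988.00 × 0.12880963… = C$7,855.8418…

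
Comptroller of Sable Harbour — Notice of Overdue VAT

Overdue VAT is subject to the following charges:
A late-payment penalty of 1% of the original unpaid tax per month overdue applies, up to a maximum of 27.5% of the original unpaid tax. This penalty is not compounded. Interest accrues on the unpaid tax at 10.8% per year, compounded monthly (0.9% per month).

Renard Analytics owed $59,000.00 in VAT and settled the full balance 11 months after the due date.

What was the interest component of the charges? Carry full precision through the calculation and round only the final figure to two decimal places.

$6,111.07

Interest: $59,000.00 × ((1 + 0.009)^11 − 1) = $59,000.00 × 0.1035775… = $6,111.0712…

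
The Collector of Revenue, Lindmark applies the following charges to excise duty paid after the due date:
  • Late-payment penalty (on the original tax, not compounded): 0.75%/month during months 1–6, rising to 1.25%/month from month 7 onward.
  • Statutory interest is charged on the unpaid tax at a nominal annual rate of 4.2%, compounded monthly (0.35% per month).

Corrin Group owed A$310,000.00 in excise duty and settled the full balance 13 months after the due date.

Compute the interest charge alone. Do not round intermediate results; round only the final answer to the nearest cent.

A$14,405.04

Interest: A$310,000.00 × ((1 + 0.0035)^13 − 1) = A$310,000.00 × 0.0464679… = A$14,405.0398…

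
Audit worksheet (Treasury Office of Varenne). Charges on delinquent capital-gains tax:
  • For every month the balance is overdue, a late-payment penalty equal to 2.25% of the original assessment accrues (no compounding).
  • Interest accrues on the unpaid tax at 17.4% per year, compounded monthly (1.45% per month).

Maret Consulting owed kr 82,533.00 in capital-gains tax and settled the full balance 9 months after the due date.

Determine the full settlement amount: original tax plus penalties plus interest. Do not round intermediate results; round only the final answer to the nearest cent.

Late-payment penalty: 9 × 2.25% × kr 82,533.00 = kr 16,712.93…
Interest: kr 82,533.00 × ((1 + 0.0145)^9 − 1) = kr 82,533.00 × 0.1383307… = kr 11,416.8506…
Total = kr 82,533.00 + kr 16,712.9325 + kr 11,416.8506… = kr 110,662.78

kr 110,662.78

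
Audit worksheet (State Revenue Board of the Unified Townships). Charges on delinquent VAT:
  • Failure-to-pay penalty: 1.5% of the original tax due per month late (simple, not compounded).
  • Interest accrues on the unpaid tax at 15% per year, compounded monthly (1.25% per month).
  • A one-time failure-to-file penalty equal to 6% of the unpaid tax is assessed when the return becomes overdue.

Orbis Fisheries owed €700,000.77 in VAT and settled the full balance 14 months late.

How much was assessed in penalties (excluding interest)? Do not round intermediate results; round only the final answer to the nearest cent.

€189,000.21

Failure-to-file penalty: 6% × €700,000.77 = €42,000.05…
Failure-to-pay penalty = 1.5% × €700,000.77 × 14 mo = €147,000.16…
Total penalty = €42,000.05… + €147,000.16… = €189,000.21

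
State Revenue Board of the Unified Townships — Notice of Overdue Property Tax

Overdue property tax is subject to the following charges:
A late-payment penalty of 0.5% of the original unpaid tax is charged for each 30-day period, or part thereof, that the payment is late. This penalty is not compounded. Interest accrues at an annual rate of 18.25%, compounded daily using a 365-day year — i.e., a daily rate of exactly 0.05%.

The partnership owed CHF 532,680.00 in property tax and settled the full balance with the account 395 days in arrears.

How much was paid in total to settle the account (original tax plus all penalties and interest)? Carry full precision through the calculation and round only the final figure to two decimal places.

CHF 686,247.88

Penalty periods: ⌈395/30⌉ = 14; penalty = 14 × 0.5% × CHF 532,680.00 = CHF 37,287.60
Interest: CHF 532,680.00 × ((1 + 0.0005)^395 − 1) = CHF 532,680.00 × 0.21829293… = CHF 116,280.2781…
Total = CHF 532,680.00 + CHF 37,287.6000 + CHF 116,280.2781… = CHF 686,247.88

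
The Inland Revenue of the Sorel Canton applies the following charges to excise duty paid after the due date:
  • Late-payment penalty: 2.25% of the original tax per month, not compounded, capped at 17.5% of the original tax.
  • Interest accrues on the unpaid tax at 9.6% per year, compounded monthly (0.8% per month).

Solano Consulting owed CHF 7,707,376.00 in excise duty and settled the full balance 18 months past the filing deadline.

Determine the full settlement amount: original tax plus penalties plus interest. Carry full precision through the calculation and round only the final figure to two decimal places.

Penalty (uncapped): 18 × 2.25% × CHF 7,707,376.00 = CHF 3,121,487.28; cap = 17.5% × CHF 7,707,376.00 = CHF 1,348,790.80 → penalty = CHF 1,348,790.80
Interest: CHF 7,707,376.00 × ((1 + 0.008)^18 − 1) = CHF 7,707,376.00 × 0.1542226… = CHF 1,188,651.6541…
Total = CHF 7,707,376.00 + CHF 1,348,790.8000 + CHF 1,188,651.6541… = CHF 10,244,818.45

CHF 10,244,818.45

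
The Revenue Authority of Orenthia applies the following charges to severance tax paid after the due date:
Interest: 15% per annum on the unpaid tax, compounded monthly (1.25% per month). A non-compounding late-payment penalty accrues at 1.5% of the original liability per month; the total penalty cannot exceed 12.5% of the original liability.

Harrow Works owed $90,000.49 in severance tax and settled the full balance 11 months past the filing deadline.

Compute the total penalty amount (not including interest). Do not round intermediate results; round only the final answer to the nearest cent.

Penalty (uncapped): 11 × 1.5% × $90,000.49 = $14,850.08…; cap = 12.5% × $90,000.49 = $11,250.06… → penalty = $11,250.06…

$11,250.06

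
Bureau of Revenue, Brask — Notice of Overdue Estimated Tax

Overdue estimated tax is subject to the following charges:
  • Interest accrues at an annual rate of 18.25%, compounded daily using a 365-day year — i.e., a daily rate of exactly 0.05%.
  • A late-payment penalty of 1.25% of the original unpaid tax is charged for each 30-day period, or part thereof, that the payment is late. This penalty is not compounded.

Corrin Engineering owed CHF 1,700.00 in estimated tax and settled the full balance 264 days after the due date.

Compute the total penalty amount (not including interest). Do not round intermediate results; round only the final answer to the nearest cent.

Penalty periods: ⌈264/30⌉ = 9; penalty = 9 × 1.25% × CHF 1,700.00 = CHF 191.25

CHF 191.25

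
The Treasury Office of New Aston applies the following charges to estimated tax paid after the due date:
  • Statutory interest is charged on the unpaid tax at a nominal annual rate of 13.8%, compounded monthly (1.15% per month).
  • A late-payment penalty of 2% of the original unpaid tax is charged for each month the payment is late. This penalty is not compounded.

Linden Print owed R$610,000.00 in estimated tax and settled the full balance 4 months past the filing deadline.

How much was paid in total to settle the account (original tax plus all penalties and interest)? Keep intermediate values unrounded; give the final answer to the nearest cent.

R$687,347.76

Late-payment penalty: 4 × 2% × R$610,000.00 = R$48,800.00
Interest: R$610,000.00 × ((1 + 0.0115)^4 − 1) = R$610,000.00 × 0.0467996… = R$28,547.7566…
Total = R$610,000.00 + R$48,800.0000 + R$28,547.7566… = R$687,347.76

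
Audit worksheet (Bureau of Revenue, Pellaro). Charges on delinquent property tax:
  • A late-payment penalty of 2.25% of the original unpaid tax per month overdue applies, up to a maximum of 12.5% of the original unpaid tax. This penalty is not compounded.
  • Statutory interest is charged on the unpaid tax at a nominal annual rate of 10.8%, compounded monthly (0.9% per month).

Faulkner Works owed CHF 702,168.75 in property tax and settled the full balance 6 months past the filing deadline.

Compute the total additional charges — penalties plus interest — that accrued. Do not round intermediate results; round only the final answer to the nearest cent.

Penalty (uncapped): 6 × 2.25% × CHF 702,168.75 = CHF 94,792.78…; cap = 12.5% × CHF 702,168.75 = CHF 87,771.09… → penalty = CHF 87,771.09…
Interest: CHF 702,168.75 × ((1 + 0.009)^6 − 1) = CHF 702,168.75 × 0.0552297… = CHF 38,780.5545…
Penalties + interest = CHF 87,771.0938… + CHF 38,780.5545… = CHF 126,551.65

CHF 126,551.65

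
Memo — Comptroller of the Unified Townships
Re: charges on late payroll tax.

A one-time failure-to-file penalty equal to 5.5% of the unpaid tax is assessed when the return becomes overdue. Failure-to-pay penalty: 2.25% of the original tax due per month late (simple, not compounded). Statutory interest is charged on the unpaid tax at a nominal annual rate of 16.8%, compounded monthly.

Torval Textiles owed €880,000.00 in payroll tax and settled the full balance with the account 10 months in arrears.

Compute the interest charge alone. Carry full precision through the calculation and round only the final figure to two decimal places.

€131,258.59

Interest (16.8%/yr ÷ 12 = 1.4%/month): €880,000.00 × ((1 + 0.014)^10 − 1) = €131,258.5863…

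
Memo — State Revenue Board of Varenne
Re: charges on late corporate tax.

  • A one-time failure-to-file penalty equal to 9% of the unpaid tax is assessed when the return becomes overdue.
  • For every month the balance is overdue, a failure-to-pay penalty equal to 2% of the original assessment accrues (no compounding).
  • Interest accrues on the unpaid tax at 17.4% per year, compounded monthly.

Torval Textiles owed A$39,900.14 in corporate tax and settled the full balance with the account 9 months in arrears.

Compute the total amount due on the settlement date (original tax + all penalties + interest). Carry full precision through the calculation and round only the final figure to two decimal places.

A$56,192.59

Failure-to-file penalty: 9% × A$39,900.14 = A$3,591.01…
Failure-to-pay penalty = 2% × A$39,900.14 × 9 mo = A$7,182.03…
Interest (17.4%/yr ÷ 12 = 1.45%/month): A$39,900.14 × ((1 + 0.0145)^9 − 1) = A$5,519.4157…
Total = A$39,900.14 + A$10,773.0378 + A$5,519.4157… = A$56,192.59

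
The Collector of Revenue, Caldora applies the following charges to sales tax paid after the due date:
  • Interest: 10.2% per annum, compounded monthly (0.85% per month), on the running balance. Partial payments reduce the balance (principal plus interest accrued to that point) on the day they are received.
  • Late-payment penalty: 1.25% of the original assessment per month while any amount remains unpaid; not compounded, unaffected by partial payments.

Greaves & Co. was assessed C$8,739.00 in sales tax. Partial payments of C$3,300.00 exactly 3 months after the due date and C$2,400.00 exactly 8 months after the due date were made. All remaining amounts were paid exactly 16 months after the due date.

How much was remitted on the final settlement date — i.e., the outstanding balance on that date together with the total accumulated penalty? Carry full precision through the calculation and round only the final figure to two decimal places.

C$5,502.18

Balance at month 3: C$8,739.0000 × (1 + 0.0085)^3 = C$8,963.7440…
After C$3,300.00 payment: C$8,963.7440… − C$3,300.00 = C$5,663.7440…
Balance at month 8: C$5,663.7440… × (1 + 0.0085)^5 = C$5,908.5802…
After C$2,400.00 payment: C$5,908.5802… − C$2,400.00 = C$3,508.5802…
Balance at month 16: C$3,508.5802… × (1 + 0.0085)^8 = C$3,754.3834…
Penalty: 16 × 1.25% × C$8,739.00 = C$1,747.80
Final settlement = outstanding balance + penalty = C$3,754.3834… + C$1,747.80 = C$5,502.18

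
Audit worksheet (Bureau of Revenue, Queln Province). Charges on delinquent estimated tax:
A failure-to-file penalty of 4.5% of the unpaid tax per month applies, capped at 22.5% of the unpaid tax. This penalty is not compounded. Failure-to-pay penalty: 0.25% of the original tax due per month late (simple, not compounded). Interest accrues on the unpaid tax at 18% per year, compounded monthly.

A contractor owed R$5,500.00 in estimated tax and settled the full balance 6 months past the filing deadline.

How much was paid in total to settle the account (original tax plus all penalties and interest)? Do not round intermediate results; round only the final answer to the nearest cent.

Failure-to-file: 6 × 4.5% × R$5,500.00 = R$1,485.00, capped at 22.5% × R$5,500.00 = R$1,237.50
Failure-to-pay penalty: 6 × 0.25% × R$5,500.00 = R$82.50
Interest (18%/yr ÷ 12 = 1.5%/month): R$5,500.00 × ((1 + 0.015)^6 − 1) = R$513.9380…
Total = R$5,500.00 + R$1,320.0000 + R$513.9380… = R$7,333.94

R$7,333.94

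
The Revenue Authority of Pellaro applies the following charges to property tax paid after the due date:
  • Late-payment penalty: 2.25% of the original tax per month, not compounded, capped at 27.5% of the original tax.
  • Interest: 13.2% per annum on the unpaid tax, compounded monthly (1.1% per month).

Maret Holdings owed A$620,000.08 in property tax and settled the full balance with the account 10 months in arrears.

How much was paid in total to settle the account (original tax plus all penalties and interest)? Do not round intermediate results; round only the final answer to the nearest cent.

Penalty: 10 × 2.25% × A$620,000.08 = A$139,500.02… (below the 27.5% cap of A$170,500.02…)
Interest: A$620,000.08 × ((1 + 0.011)^10 − 1) = A$620,000.08 × 0.1156078… = A$71,676.8673…
Total = A$620,000.08 + A$139,500.0180 + A$71,676.8673… = A$831,176.97

A$831,176.97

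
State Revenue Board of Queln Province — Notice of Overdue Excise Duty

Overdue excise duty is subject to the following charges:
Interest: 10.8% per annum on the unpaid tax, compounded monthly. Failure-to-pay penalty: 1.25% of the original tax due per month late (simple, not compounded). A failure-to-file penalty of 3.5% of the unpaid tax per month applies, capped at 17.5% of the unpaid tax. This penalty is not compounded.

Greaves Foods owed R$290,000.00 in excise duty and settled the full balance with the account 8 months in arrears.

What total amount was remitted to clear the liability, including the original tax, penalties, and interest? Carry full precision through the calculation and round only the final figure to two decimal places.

R$391,299.69

Failure-to-file: 8 × 3.5% × R$290,000.00 = R$81,200.00, capped at 17.5% × R$290,000.00 = R$50,750.00
Failure-to-pay penalty = 1.25% × R$290,000.00 × 8 mo = R$29,000.00
Interest (10.8%/yr ÷ 12 = 0.9%/month): R$290,000.00 × ((1 + 0.009)^8 − 1) = R$21,549.6931…
Total = R$290,000.00 + R$79,750.0000 + R$21,549.6931… = R$391,299.69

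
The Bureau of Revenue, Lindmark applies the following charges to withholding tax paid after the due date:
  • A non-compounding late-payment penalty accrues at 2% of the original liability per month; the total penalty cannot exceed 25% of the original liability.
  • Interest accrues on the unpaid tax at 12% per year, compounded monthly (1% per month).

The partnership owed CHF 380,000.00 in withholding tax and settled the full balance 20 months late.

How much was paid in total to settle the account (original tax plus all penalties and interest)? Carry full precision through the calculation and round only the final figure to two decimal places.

Penalty (uncapped): 20 × 2% × CHF 380,000.00 = CHF 152,000.00; cap = 25% × CHF 380,000.00 = CHF 95,000.00 → penalty = CHF 95,000.00
Interest: CHF 380,000.00 × ((1 + 0.01)^20 − 1) = CHF 380,000.00 × 0.2201900… = CHF 83,672.2152…
Total = CHF 380,000.00 + CHF 95,000.0000 + CHF 83,672.2152… = CHF 558,672.22

CHF 558,672.22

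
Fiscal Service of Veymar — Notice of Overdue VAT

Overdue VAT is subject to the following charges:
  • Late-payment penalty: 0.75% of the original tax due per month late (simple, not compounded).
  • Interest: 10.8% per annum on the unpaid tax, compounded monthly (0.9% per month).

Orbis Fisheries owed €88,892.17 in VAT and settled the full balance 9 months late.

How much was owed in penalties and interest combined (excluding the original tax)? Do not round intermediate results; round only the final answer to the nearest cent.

Late-payment penalty: 9 × 0.75% × €88,892.17 = €6,000.22…
Interest: €88,892.17 × ((1 + 0.009)^9 − 1) = €88,892.17 × 0.0839781… = €7,464.9929…
Penalties + interest = €6,000.2215… + €7,464.9929… = €13,465.21

€13,465.21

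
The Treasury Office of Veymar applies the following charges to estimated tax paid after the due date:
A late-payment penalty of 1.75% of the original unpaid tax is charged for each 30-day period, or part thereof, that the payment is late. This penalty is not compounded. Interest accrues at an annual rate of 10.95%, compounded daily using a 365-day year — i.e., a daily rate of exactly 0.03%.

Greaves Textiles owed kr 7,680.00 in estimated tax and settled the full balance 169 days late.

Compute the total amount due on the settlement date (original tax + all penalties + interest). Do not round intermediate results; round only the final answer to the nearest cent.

kr 8,885.75

Penalty periods: ⌈169/30⌉ = 6; penalty = 6 × 1.75% × kr 7,680.00 = kr 806.40
Interest: kr 7,680.00 × ((1 + 0.0003)^169 − 1) = kr 7,680.00 × 0.05199924… = kr 399.3542…
Total = kr 7,680.00 + kr 806.4000 + kr 399.3542… = kr 8,885.75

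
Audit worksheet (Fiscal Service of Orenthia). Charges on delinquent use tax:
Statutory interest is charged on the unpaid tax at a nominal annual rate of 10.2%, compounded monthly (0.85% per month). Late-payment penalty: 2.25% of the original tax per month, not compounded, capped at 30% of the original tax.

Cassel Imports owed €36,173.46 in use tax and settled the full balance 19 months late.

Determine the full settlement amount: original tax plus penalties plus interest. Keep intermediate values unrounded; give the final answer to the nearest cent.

Penalty (uncapped): 19 × 2.25% × €36,173.46 = €15,464.15…; cap = 30% × €36,173.46 = €10,852.04… → penalty = €10,852.04…
Interest: €36,173.46 × ((1 + 0.0085)^19 − 1) = €36,173.46 × 0.1744706… = €6,311.2051…
Total = €36,173.46 + €10,852.0380 + €6,311.2051… = €53,336.70

€53,336.70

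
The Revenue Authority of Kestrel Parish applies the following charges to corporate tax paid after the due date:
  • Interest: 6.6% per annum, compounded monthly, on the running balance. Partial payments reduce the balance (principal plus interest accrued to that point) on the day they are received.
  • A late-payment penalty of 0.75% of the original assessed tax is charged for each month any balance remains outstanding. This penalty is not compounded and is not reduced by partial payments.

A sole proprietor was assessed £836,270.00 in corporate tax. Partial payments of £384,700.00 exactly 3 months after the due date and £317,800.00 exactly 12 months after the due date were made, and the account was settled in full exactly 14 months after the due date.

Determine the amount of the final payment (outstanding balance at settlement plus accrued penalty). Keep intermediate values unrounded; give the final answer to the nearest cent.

£260,894.12

Monthly rate = 6.6% ÷ 12 = 0.55%
Balance at month 3: £836,270.0000 × (1 + 0.0055)^3 = £850,144.4856…
After £384,700.00 payment: £850,144.4856… − £384,700.00 = £465,444.4856…
Balance at month 12: £465,444.4856… × (1 + 0.0055)^9 = £488,997.4155…
After £317,800.00 payment: £488,997.4155… − £317,800.00 = £171,197.4155…
Balance at month 14: £171,197.4155… × (1 + 0.0055)^2 = £173,085.7658…
Penalty: 14 × 0.75% × £836,270.00 = £87,808.35
Final settlement = outstanding balance + penalty = £173,085.7658… + £87,808.35 = £260,894.12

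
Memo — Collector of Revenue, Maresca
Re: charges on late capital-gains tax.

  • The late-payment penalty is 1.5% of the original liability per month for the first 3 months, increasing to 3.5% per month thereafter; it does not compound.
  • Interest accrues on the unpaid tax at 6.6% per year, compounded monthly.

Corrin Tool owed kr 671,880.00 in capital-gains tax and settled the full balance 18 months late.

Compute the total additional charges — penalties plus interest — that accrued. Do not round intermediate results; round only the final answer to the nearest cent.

kr 452,690.48

Penalty, months 1–3: 3 × 1.5% × kr 671,880.00 = kr 30,234.60
Penalty, months 4–18: 15 × 3.5% × kr 671,880.00 = kr 352,737.00
Interest (6.6%/yr ÷ 12 = 0.55%/month): kr 671,880.00 × ((1 + 0.0055)^18 − 1) = kr 69,718.8750…
Penalties + interest = kr 382,971.6000 + kr 69,718.8750… = kr 452,690.48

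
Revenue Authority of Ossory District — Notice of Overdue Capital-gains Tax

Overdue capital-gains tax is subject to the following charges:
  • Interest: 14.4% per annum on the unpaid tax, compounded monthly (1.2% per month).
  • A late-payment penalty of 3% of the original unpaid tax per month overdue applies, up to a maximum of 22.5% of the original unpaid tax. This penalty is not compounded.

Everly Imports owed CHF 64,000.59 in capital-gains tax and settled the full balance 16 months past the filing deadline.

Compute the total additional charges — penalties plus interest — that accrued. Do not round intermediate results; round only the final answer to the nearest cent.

Penalty (uncapped): 16 × 3% × CHF 64,000.59 = CHF 30,720.28…; cap = 22.5% × CHF 64,000.59 = CHF 14,400.13… → penalty = CHF 14,400.13…
Interest: CHF 64,000.59 × ((1 + 0.012)^16 − 1) = CHF 64,000.59 × 0.2102865… = CHF 13,458.4620…
Penalties + interest = CHF 14,400.1328… + CHF 13,458.4620… = CHF 27,858.59

CHF 27,858.59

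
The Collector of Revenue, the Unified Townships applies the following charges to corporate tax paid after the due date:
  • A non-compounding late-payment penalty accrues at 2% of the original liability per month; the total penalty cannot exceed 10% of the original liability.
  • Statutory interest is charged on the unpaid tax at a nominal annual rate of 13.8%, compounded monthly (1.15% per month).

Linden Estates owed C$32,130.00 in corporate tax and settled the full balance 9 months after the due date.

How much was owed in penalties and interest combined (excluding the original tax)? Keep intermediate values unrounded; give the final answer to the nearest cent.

Penalty (uncapped): 9 × 2% × C$32,130.00 = C$5,783.40; cap = 10% × C$32,130.00 = C$3,213.00 → penalty = C$3,213.00
Interest: C$32,130.00 × ((1 + 0.0115)^9 − 1) = C$32,130.00 × 0.1083910… = C$3,482.6023…
Penalties + interest = C$3,213.0000 + C$3,482.6023… = C$6,695.60

C$6,695.60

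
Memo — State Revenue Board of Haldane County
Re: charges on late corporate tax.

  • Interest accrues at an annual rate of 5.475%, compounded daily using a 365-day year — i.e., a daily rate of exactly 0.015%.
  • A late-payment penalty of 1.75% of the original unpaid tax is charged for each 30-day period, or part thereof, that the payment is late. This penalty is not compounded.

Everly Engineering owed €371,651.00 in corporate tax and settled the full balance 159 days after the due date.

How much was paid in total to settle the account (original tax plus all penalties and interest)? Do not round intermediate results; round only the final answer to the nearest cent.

Penalty periods: ⌈159/30⌉ = 6; penalty = 6 × 1.75% × €371,651.00 = €39,023.36…
Interest: €371,651.00 × ((1 + 0.00015)^159 − 1) = €371,651.00 × 0.02413485… = €8,969.7427…
Total = €371,651.00 + €39,023.3550 + €8,969.7427… = €419,644.10

€419,644.10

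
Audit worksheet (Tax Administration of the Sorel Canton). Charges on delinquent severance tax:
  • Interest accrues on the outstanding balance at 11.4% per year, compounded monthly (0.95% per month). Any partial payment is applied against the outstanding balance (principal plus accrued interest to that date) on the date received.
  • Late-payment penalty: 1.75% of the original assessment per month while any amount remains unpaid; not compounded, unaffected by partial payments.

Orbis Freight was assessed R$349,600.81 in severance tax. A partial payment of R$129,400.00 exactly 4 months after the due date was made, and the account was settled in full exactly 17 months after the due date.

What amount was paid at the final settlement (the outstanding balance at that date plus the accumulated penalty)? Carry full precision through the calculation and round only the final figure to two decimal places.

Balance at month 4: R$349,600.8100 × (1 + 0.0095)^4 = R$363,076.1514…
After R$129,400.00 payment: R$363,076.1514… − R$129,400.00 = R$233,676.1514…
Balance at month 17: R$233,676.1514… × (1 + 0.0095)^13 = R$264,238.8034…
Penalty: 17 × 1.75% × R$349,600.81 = R$104,006.24…
Final settlement = outstanding balance + penalty = R$264,238.8034… + R$104,006.24… = R$368,245.04

R$368,245.04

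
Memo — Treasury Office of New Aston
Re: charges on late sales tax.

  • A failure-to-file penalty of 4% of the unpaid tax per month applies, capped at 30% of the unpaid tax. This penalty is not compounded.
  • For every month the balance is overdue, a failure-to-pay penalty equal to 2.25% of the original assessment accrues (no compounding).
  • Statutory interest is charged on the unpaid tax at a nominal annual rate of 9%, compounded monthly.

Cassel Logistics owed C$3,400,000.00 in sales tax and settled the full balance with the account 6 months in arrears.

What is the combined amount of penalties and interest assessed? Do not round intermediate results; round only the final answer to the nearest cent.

Failure-to-file: 6 × 4% × C$3,400,000.00 = C$816,000.00 (under the 30% cap)
Failure-to-pay penalty: 6 × 2.25% × C$3,400,000.00 = C$459,000.00
Interest (9%/yr ÷ 12 = 0.75%/month): C$3,400,000.00 × ((1 + 0.0075)^6 − 1) = C$155,897.5994…
Penalties + interest = C$1,275,000.0000 + C$155,897.5994… = C$1,430,897.60

C$1,430,897.60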